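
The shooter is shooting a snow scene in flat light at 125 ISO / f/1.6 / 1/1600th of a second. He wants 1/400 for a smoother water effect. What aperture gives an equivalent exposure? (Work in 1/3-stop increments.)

f/3.2

Shutter speed: 1/1600 → 1/1250 → 1/1000 → 1/800 → 1/640 → 1/500 → 1/400 — 2 stops slower (brighter).
Need 2 stops darker from the aperture: f/1.6 → f/1.8 → f/2 → f/2.2 → f/2.5 → f/2.8 → f/3.2.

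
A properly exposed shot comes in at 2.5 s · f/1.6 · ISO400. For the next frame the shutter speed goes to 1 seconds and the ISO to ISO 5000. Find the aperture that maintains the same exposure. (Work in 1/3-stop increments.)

Shutter speed: 2.5 → 2 → 1.6 → 1.3 → 1 — 1 1/3 stops faster (darker).
ISO: 400 → 500 → 640 → 800 → 1000 → 1250 → 1600 → 2000 → 2500 → 3200 → 4000 → 5000 — 3 2/3 stops raised (brighter).
Net change so far: 2 1/3 stops brighter. Offset with the aperture: f/1.6 → f/1.8 → f/2 → f/2.2 → f/2.5 → f/2.8 → f/3.2 → f/3.5.

f/3.5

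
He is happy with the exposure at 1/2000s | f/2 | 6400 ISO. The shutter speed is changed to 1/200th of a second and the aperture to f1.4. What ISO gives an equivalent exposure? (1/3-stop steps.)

ISO 320

Shutter speed: 1/2000 → 1/1600 → 1/1250 → 1/1000 → 1/800 → 1/640 → 1/500 → 1/400 → 1/320 → 1/250 → 1/200 — 3 1/3 stops longer (brighter).
Aperture: f/2 → f/1.8 → f/1.6 → f/1.4 — 1 stop larger aperture (brighter).
Net change so far: 4 1/3 stops brighter. Offset with the ISO: 6400 → 5000 → 4000 → 3200 → 2500 → 2000 → 1600 → 1250 → 1000 → 800 → 640 → 500 → 400 → 320.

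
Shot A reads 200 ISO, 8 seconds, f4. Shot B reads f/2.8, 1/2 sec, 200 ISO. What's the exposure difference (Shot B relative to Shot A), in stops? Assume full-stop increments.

3 stops darker

Aperture: f/4 → f/2.8 — 1 stop wider (brighter).
Shutter speed: 8 → 4 → 2 → 1 → 1/2 — 4 stops faster (darker).
ISO: unchanged.
Net: +1 −4 = −3 stops.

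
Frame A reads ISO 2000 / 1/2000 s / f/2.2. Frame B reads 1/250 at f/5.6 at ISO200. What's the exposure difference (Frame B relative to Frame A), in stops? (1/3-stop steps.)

3 stops darker

Aperture: f/2.2 → f/2.5 → f/2.8 → f/3.2 → f/3.5 → f/4 → f/4.5 → f/5 → f/5.6 — 2 2/3 stops narrower (darker).
Shutter speed: 1/2000 → 1/1600 → 1/1250 → 1/1000 → 1/800 → 1/640 → 1/500 → 1/400 → 1/320 → 1/250 — 3 stops longer (brighter).
ISO: 2000 → 1600 → 1250 → 1000 → 800 → 640 → 500 → 400 → 320 → 250 → 200 — 3 1/3 stops lower (darker).
Net: −2 2/3 +3 −3 1/3 = −3 stops.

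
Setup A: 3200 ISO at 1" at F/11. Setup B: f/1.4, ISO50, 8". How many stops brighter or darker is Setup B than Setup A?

Aperture: f/11 → f/8 → f/5.6 → f/4 → f/2.8 → f/2 → f/1.4 — 6 stops wider (brighter).
Shutter speed: 1 → 2 → 4 → 8 — 3 stops longer (brighter).
ISO: 3200 → 1600 → 800 → 400 → 200 → 100 → 50 — 6 stops lower (darker).
Net: +6 +3 −6 = +3 stops.

3 stops brighter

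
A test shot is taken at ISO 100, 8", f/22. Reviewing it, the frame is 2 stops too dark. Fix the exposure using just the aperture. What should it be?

Underexposed by 2 stops → need 2 stops brighter.
Aperture: f/22 → f/16 → f/11.

f/11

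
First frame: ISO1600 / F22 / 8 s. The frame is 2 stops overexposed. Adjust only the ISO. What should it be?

Overexposed by 2 stops → need 2 stops darker.
ISO: 1600 → 800 → 400.

ISO 400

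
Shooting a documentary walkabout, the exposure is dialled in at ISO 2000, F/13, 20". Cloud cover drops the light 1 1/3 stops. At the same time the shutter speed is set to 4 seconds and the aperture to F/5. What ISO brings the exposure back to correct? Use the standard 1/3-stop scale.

Scene light: 1 1/3 stops darker.
Shutter speed: 20 → 15 → 13 → 10 → 8 → 6 → 5 → 4 — 2 1/3 stops shorter (darker).
Aperture: f/13 → f/11 → f/10 → f/9 → f/8 → f/7.1 → f/6.3 → f/5.6 → f/5 — 2 2/3 stops larger aperture (brighter).
Net so far: 1 stop darker. ISO: 2000 → 2500 → 3200 → 4000.

ISO 4000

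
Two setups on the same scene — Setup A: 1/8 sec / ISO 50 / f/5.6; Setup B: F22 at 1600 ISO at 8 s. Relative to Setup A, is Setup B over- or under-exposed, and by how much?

7 stops brighter

Aperture: f/5.6 → f/8 → f/11 → f/16 → f/22 — 4 stops stopped down (darker).
Shutter speed: 1/8 → 1/4 → 1/2 → 1 → 2 → 4 → 8 — 6 stops longer (brighter).
ISO: 50 → 100 → 200 → 400 → 800 → 1600 — 5 stops raised (brighter).
Net: −4 +6 +5 = +7 stops.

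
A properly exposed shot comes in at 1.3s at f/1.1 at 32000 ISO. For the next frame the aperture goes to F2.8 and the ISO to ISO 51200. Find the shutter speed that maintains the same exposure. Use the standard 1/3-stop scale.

5 s

Aperture: f/1.1 → f/1.2 → f/1.4 → f/1.6 → f/1.8 → f/2 → f/2.2 → f/2.5 → f/2.8 — 2 2/3 stops stopped down (darker).
ISO: 32000 → 40000 → 51200 — 2/3 stop higher (brighter).
Net change so far: 2 stops darker. Offset with the shutter speed: 1.3 → 1.6 → 2 → 2.5 → 3.2 → 4 → 5.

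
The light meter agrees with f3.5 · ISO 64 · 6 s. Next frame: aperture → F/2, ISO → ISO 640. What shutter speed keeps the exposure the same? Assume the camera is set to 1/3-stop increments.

Aperture: f/3.5 → f/3.2 → f/2.8 → f/2.5 → f/2.2 → f/2 — 1 2/3 stops opened up (brighter).
ISO: 64 → 80 → 100 → 125 → 160 → 200 → 250 → 320 → 400 → 500 → 640 — 3 1/3 stops higher (brighter).
Net change so far: 5 stops brighter. Offset with the shutter speed: 6 → 5 → 4 → 3.2 → 2.5 → 2 → 1.6 → 1.3 → 1 → 0.8 → 0.6 → 0.5 → 0.4 → 0.3 → 1/4 → 1/5.

1/5s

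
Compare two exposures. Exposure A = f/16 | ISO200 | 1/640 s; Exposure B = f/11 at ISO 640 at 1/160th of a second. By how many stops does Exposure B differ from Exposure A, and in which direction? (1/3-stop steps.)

4 2/3 stops brighter

Aperture: f/16 → f/14 → f/13 → f/11 — 1 stop opened up (brighter).
Shutter speed: 1/640 → 1/500 → 1/400 → 1/320 → 1/250 → 1/200 → 1/160 — 2 stops longer (brighter).
ISO: 200 → 250 → 320 → 400 → 500 → 640 — 1 2/3 stops raised (brighter).
Net: +1 +2 +1 2/3 = +4 2/3 stops.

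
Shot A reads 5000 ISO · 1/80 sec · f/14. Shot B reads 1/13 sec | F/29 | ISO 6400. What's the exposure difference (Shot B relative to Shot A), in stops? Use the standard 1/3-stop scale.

Aperture: f/14 → f/16 → f/18 → f/20 → f/22 → f/25 → f/29 — 2 stops narrower (darker).
Shutter speed: 1/80 → 1/60 → 1/50 → 1/40 → 1/30 → 1/25 → 1/20 → 1/15 → 1/13 — 2 2/3 stops longer (brighter).
ISO: 5000 → 6400 — 1/3 stop raised (brighter).
Net: −2 +2 2/3 +1/3 = +1 stop.

1 stop brighter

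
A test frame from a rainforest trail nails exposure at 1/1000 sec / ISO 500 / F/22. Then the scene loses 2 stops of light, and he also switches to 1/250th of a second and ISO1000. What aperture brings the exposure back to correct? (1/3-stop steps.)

Scene light: 2 stops darker.
Shutter speed: 1/1000 → 1/800 → 1/640 → 1/500 → 1/400 → 1/320 → 1/250 — 2 stops longer (brighter).
ISO: 500 → 640 → 800 → 1000 — 1 stop higher (brighter).
Net so far: 1 stop brighter. Aperture: f/22 → f/25 → f/29 → f/32.

f/32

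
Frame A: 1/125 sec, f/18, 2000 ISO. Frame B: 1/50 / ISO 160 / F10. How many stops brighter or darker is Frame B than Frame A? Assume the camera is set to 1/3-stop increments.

2/3 stop darker

Aperture: f/18 → f/16 → f/14 → f/13 → f/11 → f/10 — 1 2/3 stops larger aperture (brighter).
Shutter speed: 1/125 → 1/100 → 1/80 → 1/60 → 1/50 — 1 1/3 stops longer (brighter).
ISO: 2000 → 1600 → 1250 → 1000 → 800 → 640 → 500 → 400 → 320 → 250 → 200 → 160 — 3 2/3 stops dropped (darker).
Net: +1 2/3 +1 1/3 −3 2/3 = −2/3 stops.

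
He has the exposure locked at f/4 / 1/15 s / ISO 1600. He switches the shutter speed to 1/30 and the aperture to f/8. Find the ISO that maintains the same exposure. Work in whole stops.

ISO 12800

Shutter speed: 1/15 → 1/30 — 1 stop shorter (darker).
Aperture: f/4 → f/5.6 → f/8 — 2 stops stopped down (darker).
Net change so far: 3 stops darker. Offset with the ISO: 1600 → 3200 → 6400 → 12800.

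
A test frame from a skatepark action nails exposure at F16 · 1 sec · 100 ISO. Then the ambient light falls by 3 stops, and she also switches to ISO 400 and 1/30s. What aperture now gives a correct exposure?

Scene light: 3 stops darker.
ISO: 100 → 200 → 400 — 2 stops raised (brighter).
Shutter speed: 1 → 1/2 → 1/4 → 1/8 → 1/15 → 1/30 — 5 stops shorter (darker).
Net so far: 6 stops darker. Aperture: f/16 → f/11 → f/8 → f/5.6 → f/4 → f/2.8 → f/2.

f/2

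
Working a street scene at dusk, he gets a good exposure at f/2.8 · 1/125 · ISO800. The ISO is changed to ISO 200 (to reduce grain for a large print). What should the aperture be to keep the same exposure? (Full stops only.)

f/1.4

ISO: 800 → 400 → 200 — 2 stops lower (darker).
Need 2 stops brighter from the aperture: f/2.8 → f/2 → f/1.4.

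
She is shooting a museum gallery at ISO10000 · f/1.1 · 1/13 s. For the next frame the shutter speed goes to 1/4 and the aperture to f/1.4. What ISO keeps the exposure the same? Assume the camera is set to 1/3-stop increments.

Shutter speed: 1/13 → 1/10 → 1/8 → 1/6 → 1/5 → 1/4 — 1 2/3 stops slower (brighter).
Aperture: f/1.1 → f/1.2 → f/1.4 — 2/3 stop stopped down (darker).
Net change so far: 1 stop brighter. Offset with the ISO: 10000 → 8000 → 6400 → 5000.

ISO 5000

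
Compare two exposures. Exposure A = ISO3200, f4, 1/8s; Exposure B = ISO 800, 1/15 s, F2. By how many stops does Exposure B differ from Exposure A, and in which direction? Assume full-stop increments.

1 stop darker

Aperture: f/4 → f/2.8 → f/2 — 2 stops wider (brighter).
Shutter speed: 1/8 → 1/15 — 1 stop faster (darker).
ISO: 3200 → 1600 → 800 — 2 stops dropped (darker).
Net: +2 −1 −2 = −1 stop.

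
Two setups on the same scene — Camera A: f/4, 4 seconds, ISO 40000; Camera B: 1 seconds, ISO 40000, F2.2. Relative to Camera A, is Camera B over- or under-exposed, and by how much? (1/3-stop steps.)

1/3 stop darker

Aperture: f/4 → f/3.5 → f/3.2 → f/2.8 → f/2.5 → f/2.2 — 1 2/3 stops wider (brighter).
Shutter speed: 4 → 3.2 → 2.5 → 2 → 1.6 → 1.3 → 1 — 2 stops shorter (darker).
ISO: unchanged.
Net: +1 2/3 −2 = −1/3 stops.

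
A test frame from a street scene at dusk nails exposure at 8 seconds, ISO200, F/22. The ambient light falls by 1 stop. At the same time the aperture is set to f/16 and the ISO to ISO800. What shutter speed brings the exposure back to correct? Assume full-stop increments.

Scene light: 1 stop darker.
Aperture: f/22 → f/16 — 1 stop larger aperture (brighter).
ISO: 200 → 400 → 800 — 2 stops raised (brighter).
Net so far: 2 stops brighter. Shutter speed: 8 → 4 → 2.

2 s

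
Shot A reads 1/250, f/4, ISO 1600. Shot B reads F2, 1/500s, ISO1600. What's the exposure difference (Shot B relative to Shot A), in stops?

1 stop brighter

Aperture: f/4 → f/2.8 → f/2 — 2 stops larger aperture (brighter).
Shutter speed: 1/250 → 1/500 — 1 stop shorter (darker).
ISO: unchanged.
Net: +2 −1 = +1 stop.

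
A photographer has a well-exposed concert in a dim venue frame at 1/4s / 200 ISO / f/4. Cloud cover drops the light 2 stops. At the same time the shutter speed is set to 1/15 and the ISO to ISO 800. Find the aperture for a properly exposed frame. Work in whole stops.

f/2

Scene light: 2 stops darker.
Shutter speed: 1/4 → 1/8 → 1/15 — 2 stops faster (darker).
ISO: 200 → 400 → 800 — 2 stops higher (brighter).
Net so far: 2 stops darker. Aperture: f/4 → f/2.8 → f/2.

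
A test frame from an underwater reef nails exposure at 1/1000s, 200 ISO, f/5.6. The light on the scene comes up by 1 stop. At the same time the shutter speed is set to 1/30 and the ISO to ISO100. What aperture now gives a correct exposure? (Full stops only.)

f/32

Scene light: 1 stop brighter.
Shutter speed: 1/1000 → 1/500 → 1/250 → 1/125 → 1/60 → 1/30 — 5 stops longer (brighter).
ISO: 200 → 100 — 1 stop lower (darker).
Net so far: 5 stops brighter. Aperture: f/5.6 → f/8 → f/11 → f/16 → f/22 → f/32.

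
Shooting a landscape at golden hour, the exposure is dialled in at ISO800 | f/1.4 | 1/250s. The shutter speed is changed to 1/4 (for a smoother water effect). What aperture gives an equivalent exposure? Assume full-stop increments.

Shutter speed: 1/250 → 1/125 → 1/60 → 1/30 → 1/15 → 1/8 → 1/4 — 6 stops slower (brighter).
Need 6 stops darker from the aperture: f/1.4 → f/2 → f/2.8 → f/4 → f/5.6 → f/8 → f/11.

f/11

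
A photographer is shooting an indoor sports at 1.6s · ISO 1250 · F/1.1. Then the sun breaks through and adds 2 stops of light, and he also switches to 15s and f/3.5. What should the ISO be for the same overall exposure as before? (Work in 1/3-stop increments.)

Scene light: 2 stops brighter.
Shutter speed: 1.6 → 2 → 2.5 → 3.2 → 4 → 5 → 6 → 8 → 10 → 13 → 15 — 3 1/3 stops slower (brighter).
Aperture: f/1.1 → f/1.2 → f/1.4 → f/1.6 → f/1.8 → f/2 → f/2.2 → f/2.5 → f/2.8 → f/3.2 → f/3.5 — 3 1/3 stops narrower (darker).
Net so far: 2 stops brighter. ISO: 1250 → 1000 → 800 → 640 → 500 → 400 → 320.

ISO 320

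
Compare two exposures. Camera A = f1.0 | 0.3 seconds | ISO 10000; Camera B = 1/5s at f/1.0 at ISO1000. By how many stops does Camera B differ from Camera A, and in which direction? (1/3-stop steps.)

4 stops darker

Aperture: unchanged.
Shutter speed: 0.3 → 1/4 → 1/5 — 2/3 stop shorter (darker).
ISO: 10000 → 8000 → 6400 → 5000 → 4000 → 3200 → 2500 → 2000 → 1600 → 1250 → 1000 — 3 1/3 stops dropped (darker).
Net: −2/3 −3 1/3 = −4 stops.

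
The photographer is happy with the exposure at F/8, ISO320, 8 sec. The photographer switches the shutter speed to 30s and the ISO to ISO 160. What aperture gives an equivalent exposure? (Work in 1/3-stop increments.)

Shutter speed: 8 → 10 → 13 → 15 → 20 → 25 → 30 — 2 stops longer (brighter).
ISO: 320 → 250 → 200 → 160 — 1 stop dropped (darker).
Net change so far: 1 stop brighter. Offset with the aperture: f/8 → f/9 → f/10 → f/11.

f/11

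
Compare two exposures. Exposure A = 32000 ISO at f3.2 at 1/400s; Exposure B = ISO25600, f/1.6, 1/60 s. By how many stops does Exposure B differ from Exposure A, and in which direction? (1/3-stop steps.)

Aperture: f/3.2 → f/2.8 → f/2.5 → f/2.2 → f/2 → f/1.8 → f/1.6 — 2 stops larger aperture (brighter).
Shutter speed: 1/400 → 1/320 → 1/250 → 1/200 → 1/160 → 1/125 → 1/100 → 1/80 → 1/60 — 2 2/3 stops slower (brighter).
ISO: 32000 → 25600 — 1/3 stop lower (darker).
Net: +2 +2 2/3 −1/3 = +4 1/3 stops.

4 1/3 stops brighter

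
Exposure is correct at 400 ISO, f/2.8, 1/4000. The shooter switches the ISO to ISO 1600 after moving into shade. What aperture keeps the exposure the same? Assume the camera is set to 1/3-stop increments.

ISO: 400 → 500 → 640 → 800 → 1000 → 1250 → 1600 — 2 stops raised (brighter).
Need 2 stops darker from the aperture: f/2.8 → f/3.2 → f/3.5 → f/4 → f/4.5 → f/5 → f/5.6.

f/5.6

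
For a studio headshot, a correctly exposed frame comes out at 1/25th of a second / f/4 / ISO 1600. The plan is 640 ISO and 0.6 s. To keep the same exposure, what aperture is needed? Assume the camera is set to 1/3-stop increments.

ISO: 1600 → 1250 → 1000 → 800 → 640 — 1 1/3 stops lower (darker).
Shutter speed: 1/25 → 1/20 → 1/15 → 1/13 → 1/10 → 1/8 → 1/6 → 1/5 → 1/4 → 0.3 → 0.4 → 0.5 → 0.6 — 4 stops longer (brighter).
Net change so far: 2 2/3 stops brighter. Offset with the aperture: f/4 → f/4.5 → f/5 → f/5.6 → f/6.3 → f/7.1 → f/8 → f/9 → f/10.

f/10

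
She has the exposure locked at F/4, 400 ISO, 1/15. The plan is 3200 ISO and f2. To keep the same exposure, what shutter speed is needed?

ISO: 400 → 800 → 1600 → 3200 — 3 stops raised (brighter).
Aperture: f/4 → f/2.8 → f/2 — 2 stops wider (brighter).
Net change so far: 5 stops brighter. Offset with the shutter speed: 1/15 → 1/30 → 1/60 → 1/125 → 1/250 → 1/500.

1/500s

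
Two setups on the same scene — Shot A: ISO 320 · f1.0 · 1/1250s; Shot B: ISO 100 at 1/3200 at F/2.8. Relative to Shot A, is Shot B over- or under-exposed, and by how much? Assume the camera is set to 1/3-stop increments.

Aperture: f/1.0 → f/1.1 → f/1.2 → f/1.4 → f/1.6 → f/1.8 → f/2 → f/2.2 → f/2.5 → f/2.8 — 3 stops smaller aperture (darker).
Shutter speed: 1/1250 → 1/1600 → 1/2000 → 1/2500 → 1/3200 — 1 1/3 stops faster (darker).
ISO: 320 → 250 → 200 → 160 → 125 → 100 — 1 2/3 stops dropped (darker).
Net: −3 −1 1/3 −1 2/3 = −6 stops.

6 stops darker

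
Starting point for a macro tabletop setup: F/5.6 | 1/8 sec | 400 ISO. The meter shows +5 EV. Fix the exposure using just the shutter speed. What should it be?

1/250s

Overexposed by 5 stops → need 5 stops darker.
Shutter speed: 1/8 → 1/15 → 1/30 → 1/60 → 1/125 → 1/250.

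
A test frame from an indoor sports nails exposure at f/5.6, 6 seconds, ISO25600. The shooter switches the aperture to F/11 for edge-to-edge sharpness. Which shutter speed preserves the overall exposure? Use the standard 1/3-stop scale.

Aperture: f/5.6 → f/6.3 → f/7.1 → f/8 → f/9 → f/10 → f/11 — 2 stops stopped down (darker).
Need 2 stops brighter from the shutter speed: 6 → 8 → 10 → 13 → 15 → 20 → 25.

25 s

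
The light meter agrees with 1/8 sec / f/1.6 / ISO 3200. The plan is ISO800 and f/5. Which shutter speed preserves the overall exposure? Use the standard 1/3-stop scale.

ISO: 3200 → 2500 → 2000 → 1600 → 1250 → 1000 → 800 — 2 stops dropped (darker).
Aperture: f/1.6 → f/1.8 → f/2 → f/2.2 → f/2.5 → f/2.8 → f/3.2 → f/3.5 → f/4 → f/4.5 → f/5 — 3 1/3 stops stopped down (darker).
Net change so far: 5 1/3 stops darker. Offset with the shutter speed: 1/8 → 1/6 → 1/5 → 1/4 → 0.3 → 0.4 → 0.5 → 0.6 → 0.8 → 1 → 1.3 → 1.6 → 2 → 2.5 → 3.2 → 4 → 5.

5 s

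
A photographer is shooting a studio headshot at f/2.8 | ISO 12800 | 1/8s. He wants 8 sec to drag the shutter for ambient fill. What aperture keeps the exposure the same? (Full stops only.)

f/22

Shutter speed: 1/8 → 1/4 → 1/2 → 1 → 2 → 4 → 8 — 6 stops longer (brighter).
Need 6 stops darker from the aperture: f/2.8 → f/4 → f/5.6 → f/8 → f/11 → f/16 → f/22.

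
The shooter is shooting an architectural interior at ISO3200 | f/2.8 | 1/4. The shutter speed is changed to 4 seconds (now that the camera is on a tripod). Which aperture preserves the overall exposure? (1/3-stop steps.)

f/11

Shutter speed: 1/4 → 0.3 → 0.4 → 0.5 → 0.6 → 0.8 → 1 → 1.3 → 1.6 → 2 → 2.5 → 3.2 → 4 — 4 stops slower (brighter).
Need 4 stops darker from the aperture: f/2.8 → f/3.2 → f/3.5 → f/4 → f/4.5 → f/5 → f/5.6 → f/6.3 → f/7.1 → f/8 → f/9 → f/10 → f/11.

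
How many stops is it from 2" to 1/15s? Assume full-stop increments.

5 stops

2 → 1 → 1/2 → 1/4 → 1/8 → 1/15 — count the steps: 5 stops.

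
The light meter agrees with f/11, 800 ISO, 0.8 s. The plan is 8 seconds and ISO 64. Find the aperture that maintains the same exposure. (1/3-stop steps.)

Shutter speed: 0.8 → 1 → 1.3 → 1.6 → 2 → 2.5 → 3.2 → 4 → 5 → 6 → 8 — 3 1/3 stops slower (brighter).
ISO: 800 → 640 → 500 → 400 → 320 → 250 → 200 → 160 → 125 → 100 → 80 → 64 — 3 2/3 stops dropped (darker).
Net change so far: 1/3 stop darker. Offset with the aperture: f/11 → f/10.

f/10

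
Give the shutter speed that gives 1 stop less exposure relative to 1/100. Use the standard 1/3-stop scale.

1/200s

Shutter speed: 1/100 → 1/125 → 1/160 → 1/200 — 1 stop faster (darker).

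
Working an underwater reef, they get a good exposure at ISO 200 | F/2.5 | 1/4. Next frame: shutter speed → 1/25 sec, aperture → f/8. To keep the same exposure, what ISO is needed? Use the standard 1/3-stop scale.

Shutter speed: 1/4 → 1/5 → 1/6 → 1/8 → 1/10 → 1/13 → 1/15 → 1/20 → 1/25 — 2 2/3 stops faster (darker).
Aperture: f/2.5 → f/2.8 → f/3.2 → f/3.5 → f/4 → f/4.5 → f/5 → f/5.6 → f/6.3 → f/7.1 → f/8 — 3 1/3 stops stopped down (darker).
Net change so far: 6 stops darker. Offset with the ISO: 200 → 250 → 320 → 400 → 500 → 640 → 800 → 1000 → 1250 → 1600 → 2000 → 2500 → 3200 → 4000 → 5000 → 6400 → 8000 → 10000 → 12800.

ISO 12800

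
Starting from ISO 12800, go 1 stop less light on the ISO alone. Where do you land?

ISO 6400

ISO: 12800 → 6400 — 1 stop dropped (darker).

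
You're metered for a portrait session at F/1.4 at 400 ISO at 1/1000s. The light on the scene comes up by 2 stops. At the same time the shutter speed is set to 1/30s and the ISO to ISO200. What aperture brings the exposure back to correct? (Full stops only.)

f/11

Scene light: 2 stops brighter.
Shutter speed: 1/1000 → 1/500 → 1/250 → 1/125 → 1/60 → 1/30 — 5 stops longer (brighter).
ISO: 400 → 200 — 1 stop lower (darker).
Net so far: 6 stops brighter. Aperture: f/1.4 → f/2 → f/2.8 → f/4 → f/5.6 → f/8 → f/11.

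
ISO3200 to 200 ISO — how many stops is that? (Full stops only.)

3200 → 1600 → 800 → 400 → 200 — count the steps: 4 stops.

4 stops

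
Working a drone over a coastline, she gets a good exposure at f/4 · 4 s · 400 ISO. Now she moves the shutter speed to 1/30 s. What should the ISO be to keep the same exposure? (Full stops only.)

ISO 51200

Shutter speed: 4 → 2 → 1 → 1/2 → 1/4 → 1/8 → 1/15 → 1/30 — 7 stops shorter (darker).
Need 7 stops brighter from the ISO: 400 → 800 → 1600 → 3200 → 6400 → 12800 → 25600 → 51200.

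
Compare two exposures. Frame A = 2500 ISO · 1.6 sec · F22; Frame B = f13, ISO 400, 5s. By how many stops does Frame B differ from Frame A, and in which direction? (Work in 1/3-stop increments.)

2/3 stop brighter

Aperture: f/22 → f/20 → f/18 → f/16 → f/14 → f/13 — 1 2/3 stops opened up (brighter).
Shutter speed: 1.6 → 2 → 2.5 → 3.2 → 4 → 5 — 1 2/3 stops longer (brighter).
ISO: 2500 → 2000 → 1600 → 1250 → 1000 → 800 → 640 → 500 → 400 — 2 2/3 stops lower (darker).
Net: +1 2/3 +1 2/3 −2 2/3 = +2/3 stops.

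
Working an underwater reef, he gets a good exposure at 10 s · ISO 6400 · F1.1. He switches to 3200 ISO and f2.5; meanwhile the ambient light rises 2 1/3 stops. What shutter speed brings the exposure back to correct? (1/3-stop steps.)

20 s

Scene light: 2 1/3 stops brighter.
ISO: 6400 → 5000 → 4000 → 3200 — 1 stop dropped (darker).
Aperture: f/1.1 → f/1.2 → f/1.4 → f/1.6 → f/1.8 → f/2 → f/2.2 → f/2.5 — 2 1/3 stops smaller aperture (darker).
Net so far: 1 stop darker. Shutter speed: 10 → 13 → 15 → 20.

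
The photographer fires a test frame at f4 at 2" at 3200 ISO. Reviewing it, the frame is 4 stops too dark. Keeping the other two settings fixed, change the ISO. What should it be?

Underexposed by 4 stops → need 4 stops brighter.
ISO: 3200 → 6400 → 12800 → 25600 → 51200.

ISO 51200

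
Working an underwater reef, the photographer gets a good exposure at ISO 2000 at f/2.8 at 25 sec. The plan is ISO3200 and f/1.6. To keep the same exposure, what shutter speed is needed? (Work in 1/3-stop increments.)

ISO: 2000 → 2500 → 3200 — 2/3 stop higher (brighter).
Aperture: f/2.8 → f/2.5 → f/2.2 → f/2 → f/1.8 → f/1.6 — 1 2/3 stops wider (brighter).
Net change so far: 2 1/3 stops brighter. Offset with the shutter speed: 25 → 20 → 15 → 13 → 10 → 8 → 6 → 5.

5 s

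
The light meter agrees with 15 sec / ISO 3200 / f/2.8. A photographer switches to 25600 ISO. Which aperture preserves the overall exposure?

ISO: 3200 → 6400 → 12800 → 25600 — 3 stops raised (brighter).
Need 3 stops darker from the aperture: f/2.8 → f/4 → f/5.6 → f/8.

f/8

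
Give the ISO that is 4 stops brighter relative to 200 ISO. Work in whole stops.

ISO 3200

ISO: 200 → 400 → 800 → 1600 → 3200 — 4 stops raised (brighter).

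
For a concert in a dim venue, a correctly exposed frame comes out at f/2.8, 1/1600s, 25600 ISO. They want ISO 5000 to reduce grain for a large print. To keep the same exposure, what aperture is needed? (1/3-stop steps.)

ISO: 25600 → 20000 → 16000 → 12800 → 10000 → 8000 → 6400 → 5000 — 2 1/3 stops lower (darker).
Need 2 1/3 stops brighter from the aperture: f/2.8 → f/2.5 → f/2.2 → f/2 → f/1.8 → f/1.6 → f/1.4 → f/1.2.

f/1.2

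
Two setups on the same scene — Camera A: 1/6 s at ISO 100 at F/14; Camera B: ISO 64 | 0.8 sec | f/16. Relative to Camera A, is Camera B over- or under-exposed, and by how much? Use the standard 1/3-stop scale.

Aperture: f/14 → f/16 — 1/3 stop smaller aperture (darker).
Shutter speed: 1/6 → 1/5 → 1/4 → 0.3 → 0.4 → 0.5 → 0.6 → 0.8 — 2 1/3 stops slower (brighter).
ISO: 100 → 80 → 64 — 2/3 stop lower (darker).
Net: −1/3 +2 1/3 −2/3 = +1 1/3 stops.

1 1/3 stops brighter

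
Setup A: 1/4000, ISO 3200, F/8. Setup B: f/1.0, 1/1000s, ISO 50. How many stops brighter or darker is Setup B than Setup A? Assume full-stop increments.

2 stops brighter

Aperture: f/8 → f/5.6 → f/4 → f/2.8 → f/2 → f/1.4 → f/1.0 — 6 stops larger aperture (brighter).
Shutter speed: 1/4000 → 1/2000 → 1/1000 — 2 stops slower (brighter).
ISO: 3200 → 1600 → 800 → 400 → 200 → 100 → 50 — 6 stops dropped (darker).
Net: +6 +2 −6 = +2 stops.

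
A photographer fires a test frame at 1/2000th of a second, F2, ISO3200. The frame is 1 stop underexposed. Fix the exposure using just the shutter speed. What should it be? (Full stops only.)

Underexposed by 1 stop → need 1 stop brighter.
Shutter speed: 1/2000 → 1/1000.

1/1000s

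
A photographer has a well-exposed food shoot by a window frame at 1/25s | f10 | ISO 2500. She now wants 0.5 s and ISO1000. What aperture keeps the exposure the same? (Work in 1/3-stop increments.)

f/22

Shutter speed: 1/25 → 1/20 → 1/15 → 1/13 → 1/10 → 1/8 → 1/6 → 1/5 → 1/4 → 0.3 → 0.4 → 0.5 — 3 2/3 stops slower (brighter).
ISO: 2500 → 2000 → 1600 → 1250 → 1000 — 1 1/3 stops dropped (darker).
Net change so far: 2 1/3 stops brighter. Offset with the aperture: f/10 → f/11 → f/13 → f/14 → f/16 → f/18 → f/20 → f/22.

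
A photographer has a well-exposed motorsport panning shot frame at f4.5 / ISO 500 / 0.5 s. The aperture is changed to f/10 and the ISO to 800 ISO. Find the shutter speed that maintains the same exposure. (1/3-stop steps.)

Aperture: f/4.5 → f/5 → f/5.6 → f/6.3 → f/7.1 → f/8 → f/9 → f/10 — 2 1/3 stops stopped down (darker).
ISO: 500 → 640 → 800 — 2/3 stop higher (brighter).
Net change so far: 1 2/3 stops darker. Offset with the shutter speed: 0.5 → 0.6 → 0.8 → 1 → 1.3 → 1.6.

1.6 s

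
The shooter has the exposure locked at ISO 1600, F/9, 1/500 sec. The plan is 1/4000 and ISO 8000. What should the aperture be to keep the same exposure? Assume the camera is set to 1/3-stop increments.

f/7.1

Shutter speed: 1/500 → 1/640 → 1/800 → 1/1000 → 1/1250 → 1/1600 → 1/2000 → 1/2500 → 1/3200 → 1/4000 — 3 stops shorter (darker).
ISO: 1600 → 2000 → 2500 → 3200 → 4000 → 5000 → 6400 → 8000 — 2 1/3 stops higher (brighter).
Net change so far: 2/3 stop darker. Offset with the aperture: f/9 → f/8 → f/7.1.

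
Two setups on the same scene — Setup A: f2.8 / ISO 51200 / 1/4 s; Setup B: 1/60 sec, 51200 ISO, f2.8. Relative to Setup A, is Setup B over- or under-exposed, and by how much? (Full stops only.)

Aperture: unchanged.
Shutter speed: 1/4 → 1/8 → 1/15 → 1/30 → 1/60 — 4 stops faster (darker).
ISO: unchanged.
Net: −4 = −4 stops.

4 stops darker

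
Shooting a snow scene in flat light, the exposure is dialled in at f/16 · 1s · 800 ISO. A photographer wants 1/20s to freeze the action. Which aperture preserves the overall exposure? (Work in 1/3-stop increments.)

Shutter speed: 1 → 0.8 → 0.6 → 0.5 → 0.4 → 0.3 → 1/4 → 1/5 → 1/6 → 1/8 → 1/10 → 1/13 → 1/15 → 1/20 — 4 1/3 stops faster (darker).
Need 4 1/3 stops brighter from the aperture: f/16 → f/14 → f/13 → f/11 → f/10 → f/9 → f/8 → f/7.1 → f/6.3 → f/5.6 → f/5 → f/4.5 → f/4 → f/3.5.

f/3.5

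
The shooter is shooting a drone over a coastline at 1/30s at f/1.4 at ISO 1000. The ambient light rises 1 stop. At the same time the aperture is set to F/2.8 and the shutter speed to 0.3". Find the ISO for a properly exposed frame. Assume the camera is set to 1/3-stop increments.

Scene light: 1 stop brighter.
Aperture: f/1.4 → f/1.6 → f/1.8 → f/2 → f/2.2 → f/2.5 → f/2.8 — 2 stops stopped down (darker).
Shutter speed: 1/30 → 1/25 → 1/20 → 1/15 → 1/13 → 1/10 → 1/8 → 1/6 → 1/5 → 1/4 → 0.3 — 3 1/3 stops slower (brighter).
Net so far: 2 1/3 stops brighter. ISO: 1000 → 800 → 640 → 500 → 400 → 320 → 250 → 200.

ISO 200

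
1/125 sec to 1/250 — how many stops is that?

1/125 → 1/250 — count the steps: 1 stop.

1 stop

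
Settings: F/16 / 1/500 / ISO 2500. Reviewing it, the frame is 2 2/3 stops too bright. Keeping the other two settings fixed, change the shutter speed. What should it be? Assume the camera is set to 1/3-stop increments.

Overexposed by 2 2/3 stops → need 2 2/3 stops darker.
Shutter speed: 1/500 → 1/640 → 1/800 → 1/1000 → 1/1250 → 1/1600 → 1/2000 → 1/2500 → 1/3200.

1/3200s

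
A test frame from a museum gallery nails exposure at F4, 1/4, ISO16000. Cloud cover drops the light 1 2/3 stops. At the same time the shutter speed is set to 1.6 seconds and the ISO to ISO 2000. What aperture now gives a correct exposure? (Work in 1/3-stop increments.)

Scene light: 1 2/3 stops darker.
Shutter speed: 1/4 → 0.3 → 0.4 → 0.5 → 0.6 → 0.8 → 1 → 1.3 → 1.6 — 2 2/3 stops slower (brighter).
ISO: 16000 → 12800 → 10000 → 8000 → 6400 → 5000 → 4000 → 3200 → 2500 → 2000 — 3 stops lower (darker).
Net so far: 2 stops darker. Aperture: f/4 → f/3.5 → f/3.2 → f/2.8 → f/2.5 → f/2.2 → f/2.

f/2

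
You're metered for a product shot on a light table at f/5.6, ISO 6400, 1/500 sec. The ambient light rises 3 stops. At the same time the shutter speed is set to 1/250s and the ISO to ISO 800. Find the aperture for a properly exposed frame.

f/8

Scene light: 3 stops brighter.
Shutter speed: 1/500 → 1/250 — 1 stop longer (brighter).
ISO: 6400 → 3200 → 1600 → 800 — 3 stops lower (darker).
Net so far: 1 stop brighter. Aperture: f/5.6 → f/8.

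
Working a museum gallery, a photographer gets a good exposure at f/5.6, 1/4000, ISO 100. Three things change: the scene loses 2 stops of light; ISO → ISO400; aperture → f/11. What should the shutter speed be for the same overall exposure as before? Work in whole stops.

Scene light: 2 stops darker.
ISO: 100 → 200 → 400 — 2 stops higher (brighter).
Aperture: f/5.6 → f/8 → f/11 — 2 stops smaller aperture (darker).
Net so far: 2 stops darker. Shutter speed: 1/4000 → 1/2000 → 1/1000.

1/1000s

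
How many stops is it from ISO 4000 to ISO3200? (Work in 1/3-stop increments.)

4000 → 3200 — count the steps: 1 third-stops = 1/3 stop.

1/3 stop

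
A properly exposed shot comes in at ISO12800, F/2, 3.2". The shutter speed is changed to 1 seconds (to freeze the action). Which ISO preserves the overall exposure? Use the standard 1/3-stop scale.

ISO 40000

Shutter speed: 3.2 → 2.5 → 2 → 1.6 → 1.3 → 1 — 1 2/3 stops shorter (darker).
Need 1 2/3 stops brighter from the ISO: 12800 → 16000 → 20000 → 25600 → 32000 → 40000.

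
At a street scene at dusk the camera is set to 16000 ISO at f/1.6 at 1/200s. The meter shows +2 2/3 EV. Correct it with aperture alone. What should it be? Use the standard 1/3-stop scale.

f/4

Overexposed by 2 2/3 stops → need 2 2/3 stops darker.
Aperture: f/1.6 → f/1.8 → f/2 → f/2.2 → f/2.5 → f/2.8 → f/3.2 → f/3.5 → f/4.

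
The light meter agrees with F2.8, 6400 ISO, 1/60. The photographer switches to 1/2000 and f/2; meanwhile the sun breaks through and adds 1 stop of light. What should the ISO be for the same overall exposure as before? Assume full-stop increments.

Scene light: 1 stop brighter.
Shutter speed: 1/60 → 1/125 → 1/250 → 1/500 → 1/1000 → 1/2000 — 5 stops faster (darker).
Aperture: f/2.8 → f/2 — 1 stop larger aperture (brighter).
Net so far: 3 stops darker. ISO: 6400 → 12800 → 25600 → 51200.

ISO 51200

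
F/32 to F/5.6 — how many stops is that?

5 stops

f/32 → f/22 → f/16 → f/11 → f/8 → f/5.6 — count the steps: 5 stops.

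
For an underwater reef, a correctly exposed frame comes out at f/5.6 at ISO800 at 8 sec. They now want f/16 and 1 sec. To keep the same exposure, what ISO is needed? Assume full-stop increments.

ISO 51200

Aperture: f/5.6 → f/8 → f/11 → f/16 — 3 stops narrower (darker).
Shutter speed: 8 → 4 → 2 → 1 — 3 stops shorter (darker).
Net change so far: 6 stops darker. Offset with the ISO: 800 → 1600 → 3200 → 6400 → 12800 → 25600 → 51200.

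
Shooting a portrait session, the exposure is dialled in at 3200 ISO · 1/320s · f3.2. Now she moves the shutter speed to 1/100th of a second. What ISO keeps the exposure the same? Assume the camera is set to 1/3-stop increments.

ISO 1000

Shutter speed: 1/320 → 1/250 → 1/200 → 1/160 → 1/125 → 1/100 — 1 2/3 stops longer (brighter).
Need 1 2/3 stops darker from the ISO: 3200 → 2500 → 2000 → 1600 → 1250 → 1000.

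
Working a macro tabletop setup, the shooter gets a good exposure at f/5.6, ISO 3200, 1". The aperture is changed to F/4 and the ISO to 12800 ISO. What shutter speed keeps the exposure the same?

1/8s

Aperture: f/5.6 → f/4 — 1 stop larger aperture (brighter).
ISO: 3200 → 6400 → 12800 — 2 stops raised (brighter).
Net change so far: 3 stops brighter. Offset with the shutter speed: 1 → 1/2 → 1/4 → 1/8.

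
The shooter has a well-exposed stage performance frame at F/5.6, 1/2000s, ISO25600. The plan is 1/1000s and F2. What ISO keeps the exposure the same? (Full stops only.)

ISO 1600

Shutter speed: 1/2000 → 1/1000 — 1 stop longer (brighter).
Aperture: f/5.6 → f/4 → f/2.8 → f/2 — 3 stops wider (brighter).
Net change so far: 4 stops brighter. Offset with the ISO: 25600 → 12800 → 6400 → 3200 → 1600.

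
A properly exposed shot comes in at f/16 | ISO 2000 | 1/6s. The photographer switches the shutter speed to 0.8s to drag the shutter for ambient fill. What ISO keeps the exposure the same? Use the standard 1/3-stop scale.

ISO 400

Shutter speed: 1/6 → 1/5 → 1/4 → 0.3 → 0.4 → 0.5 → 0.6 → 0.8 — 2 1/3 stops longer (brighter).
Need 2 1/3 stops darker from the ISO: 2000 → 1600 → 1250 → 1000 → 800 → 640 → 500 → 400.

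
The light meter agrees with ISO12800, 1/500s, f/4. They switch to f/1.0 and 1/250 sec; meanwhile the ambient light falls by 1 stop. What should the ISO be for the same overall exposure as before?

Scene light: 1 stop darker.
Aperture: f/4 → f/2.8 → f/2 → f/1.4 → f/1.0 — 4 stops opened up (brighter).
Shutter speed: 1/500 → 1/250 — 1 stop slower (brighter).
Net so far: 4 stops brighter. ISO: 12800 → 6400 → 3200 → 1600 → 800.

ISO 800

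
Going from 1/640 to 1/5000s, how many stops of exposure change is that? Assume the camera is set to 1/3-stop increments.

1/640 → 1/800 → 1/1000 → 1/1250 → 1/1600 → 1/2000 → 1/2500 → 1/3200 → 1/4000 → 1/5000 — count the steps: 9 third-stops = 3 stops.

3 stops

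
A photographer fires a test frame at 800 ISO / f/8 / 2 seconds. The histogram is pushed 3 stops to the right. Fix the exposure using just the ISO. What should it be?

Overexposed by 3 stops → need 3 stops darker.
ISO: 800 → 400 → 200 → 100.

ISO 100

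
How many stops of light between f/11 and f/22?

2 stops

f/11 → f/16 → f/22 — count the steps: 2 stops.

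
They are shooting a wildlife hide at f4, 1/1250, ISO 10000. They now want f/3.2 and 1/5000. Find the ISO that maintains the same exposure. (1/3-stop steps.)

ISO 25600

Aperture: f/4 → f/3.5 → f/3.2 — 2/3 stop opened up (brighter).
Shutter speed: 1/1250 → 1/1600 → 1/2000 → 1/2500 → 1/3200 → 1/4000 → 1/5000 — 2 stops shorter (darker).
Net change so far: 1 1/3 stops darker. Offset with the ISO: 10000 → 12800 → 16000 → 20000 → 25600.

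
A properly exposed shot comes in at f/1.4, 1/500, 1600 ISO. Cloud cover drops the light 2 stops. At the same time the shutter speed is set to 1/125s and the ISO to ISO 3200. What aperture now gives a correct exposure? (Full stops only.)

f/2

Scene light: 2 stops darker.
Shutter speed: 1/500 → 1/250 → 1/125 — 2 stops slower (brighter).
ISO: 1600 → 3200 — 1 stop higher (brighter).
Net so far: 1 stop brighter. Aperture: f/1.4 → f/2.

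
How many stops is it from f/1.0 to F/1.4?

f/1.0 → f/1.4 — count the steps: 1 stop.

1 stop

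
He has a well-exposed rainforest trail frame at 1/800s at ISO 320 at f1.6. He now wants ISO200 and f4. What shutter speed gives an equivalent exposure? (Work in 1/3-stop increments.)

1/80s

ISO: 320 → 250 → 200 — 2/3 stop lower (darker).
Aperture: f/1.6 → f/1.8 → f/2 → f/2.2 → f/2.5 → f/2.8 → f/3.2 → f/3.5 → f/4 — 2 2/3 stops stopped down (darker).
Net change so far: 3 1/3 stops darker. Offset with the shutter speed: 1/800 → 1/640 → 1/500 → 1/400 → 1/320 → 1/250 → 1/200 → 1/160 → 1/125 → 1/100 → 1/80.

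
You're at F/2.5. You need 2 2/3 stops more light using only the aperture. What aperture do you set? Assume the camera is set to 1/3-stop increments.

f/1.0

Aperture: f/2.5 → f/2.2 → f/2 → f/1.8 → f/1.6 → f/1.4 → f/1.2 → f/1.1 → f/1.0 — 2 2/3 stops opened up (brighter).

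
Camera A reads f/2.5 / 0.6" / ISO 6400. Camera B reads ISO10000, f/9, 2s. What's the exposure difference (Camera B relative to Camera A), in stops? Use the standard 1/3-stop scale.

Aperture: f/2.5 → f/2.8 → f/3.2 → f/3.5 → f/4 → f/4.5 → f/5 → f/5.6 → f/6.3 → f/7.1 → f/8 → f/9 — 3 2/3 stops narrower (darker).
Shutter speed: 0.6 → 0.8 → 1 → 1.3 → 1.6 → 2 — 1 2/3 stops longer (brighter).
ISO: 6400 → 8000 → 10000 — 2/3 stop raised (brighter).
Net: −3 2/3 +1 2/3 +2/3 = −1 1/3 stops.

1 1/3 stops darker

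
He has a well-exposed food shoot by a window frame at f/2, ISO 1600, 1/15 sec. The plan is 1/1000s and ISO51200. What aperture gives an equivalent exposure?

Shutter speed: 1/15 → 1/30 → 1/60 → 1/125 → 1/250 → 1/500 → 1/1000 — 6 stops shorter (darker).
ISO: 1600 → 3200 → 6400 → 12800 → 25600 → 51200 — 5 stops higher (brighter).
Net change so far: 1 stop darker. Offset with the aperture: f/2 → f/1.4.

f/1.4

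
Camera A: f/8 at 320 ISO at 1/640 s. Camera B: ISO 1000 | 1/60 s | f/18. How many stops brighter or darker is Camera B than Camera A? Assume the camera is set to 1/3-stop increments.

Aperture: f/8 → f/9 → f/10 → f/11 → f/13 → f/14 → f/16 → f/18 — 2 1/3 stops stopped down (darker).
Shutter speed: 1/640 → 1/500 → 1/400 → 1/320 → 1/250 → 1/200 → 1/160 → 1/125 → 1/100 → 1/80 → 1/60 — 3 1/3 stops slower (brighter).
ISO: 320 → 400 → 500 → 640 → 800 → 1000 — 1 2/3 stops raised (brighter).
Net: −2 1/3 +3 1/3 +1 2/3 = +2 2/3 stops.

2 2/3 stops brighter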